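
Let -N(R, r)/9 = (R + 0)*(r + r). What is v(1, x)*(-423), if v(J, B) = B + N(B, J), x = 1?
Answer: 7191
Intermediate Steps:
N(R, r) = -18*R*r (N(R, r) = -9*(R + 0)*(r + r) = -9*R*2*r = -18*R*r)
v(J, B) = B - 18*B*J
v(1, x)*(-423) = (1*(1 - 18*1))*(-423) = (1*(1 - 18))*(-423) = (1*(-17))*(-423) = -17*(-423) = 7191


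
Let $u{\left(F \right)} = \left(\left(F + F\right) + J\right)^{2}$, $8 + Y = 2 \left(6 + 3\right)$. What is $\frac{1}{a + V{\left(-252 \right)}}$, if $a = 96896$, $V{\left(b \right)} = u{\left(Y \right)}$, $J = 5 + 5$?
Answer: $\frac{1}{97796} \approx 1.0225 \cdot 10^{-5}$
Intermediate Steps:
$J = 10$
$Y = 10$ ($Y = -8 + 2 \left(6 + 3\right) = -8 + 2 \cdot 9 = -8 + 18 = 10$)
$u{\left(F \right)} = \left(10 + 2 F\right)^{2}$ ($u{\left(F \right)} = \left(\left(F + F\right) + 10\right)^{2} = \left(2 F + 10\right)^{2} = \left(10 + 2 F\right)^{2}$)
$V{\left(b \right)} = 900$ ($V{\left(b \right)} = 4 \left(5 + 10\right)^{2} = 4 \cdot 15^{2} = 4 \cdot 225 = 900$)
$\frac{1}{a + V{\left(-252 \right)}} = \frac{1}{96896 + 900} = \frac{1}{97796}$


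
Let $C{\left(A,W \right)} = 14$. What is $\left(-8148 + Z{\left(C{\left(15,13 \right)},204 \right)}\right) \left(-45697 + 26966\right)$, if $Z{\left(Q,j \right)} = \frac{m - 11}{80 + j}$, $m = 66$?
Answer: $\frac{43343103187}{284} \approx 1.5262 \cdot 10^{8}$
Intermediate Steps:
$Z{\left(Q,j \right)} = \frac{55}{80 + j}$ ($Z{\left(Q,j \right)} = \frac{66 - 11}{80 + j} = \frac{55}{80 + j}$)
$\left(-8148 + Z{\left(C{\left(15,13 \right)},204 \right)}\right) \left(-45697 + 26966\right) = \left(-8148 + \frac{55}{80 + 204}\right) \left(-45697 + 26966\right) = \left(-8148 + \frac{55}{284}\right) \left(-18731\right) = \left(- \frac{2313977}{284}\right) \left(-18731\right) = \frac{43343103187}{284}$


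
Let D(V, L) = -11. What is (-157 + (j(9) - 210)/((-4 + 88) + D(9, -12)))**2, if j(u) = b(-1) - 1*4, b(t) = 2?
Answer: 136258929/5329 ≈ 25569.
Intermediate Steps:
j(u) = -2 (j(u) = 2 - 1*4 = 2 - 4 = -2)
(-157 + (j(9) - 210)/((-4 + 88) + D(9, -12)))**2 = (-157 + (-2 - 210)/((-4 + 88) - 11))**2 = (-157 - 212/(84 - 11))**2 = (-157 - 212/73)**2 = (-11673/73)**2 = 136258929/5329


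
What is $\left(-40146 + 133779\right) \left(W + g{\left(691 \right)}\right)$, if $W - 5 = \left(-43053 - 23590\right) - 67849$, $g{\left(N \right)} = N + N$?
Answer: $-12463020465$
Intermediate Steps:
$g{\left(N \right)} = 2 N$
$W = -134487$ ($W = 5 - 134492 = -134487$)
$\left(-40146 + 133779\right) \left(W + g{\left(691 \right)}\right) = \left(-40146 + 133779\right) \left(-134487 + 2 \cdot 691\right) = 93633 \left(-134487 + 1382\right) = 93633 \left(-133105\right) = -12463020465$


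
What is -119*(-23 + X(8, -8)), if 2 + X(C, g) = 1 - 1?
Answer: 2975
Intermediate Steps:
X(C, g) = -2 (X(C, g) = -2 + (1 - 1) = -2 + 0 = -2)
-119*(-23 + X(8, -8)) = -119*(-23 - 2) = -119*(-25) = 2975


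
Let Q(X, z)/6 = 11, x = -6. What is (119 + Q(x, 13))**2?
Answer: 34225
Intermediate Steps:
Q(X, z) = 66 (Q(X, z) = 6*11 = 66)
(119 + Q(x, 13))**2 = (119 + 66)**2 = 185**2 = 34225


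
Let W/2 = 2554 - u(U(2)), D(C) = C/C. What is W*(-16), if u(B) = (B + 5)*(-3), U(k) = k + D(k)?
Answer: -82496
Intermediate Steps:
D(C) = 1
U(k) = 1 + k (U(k) = k + 1 = 1 + k)
u(B) = -15 - 3*B (u(B) = (5 + B)*(-3) = -15 - 3*B)
W = 5156 (W = 2*(2554 - (-15 - 3*(1 + 2))) = 2*(2554 - (-15 - 3*3)) = 2*(2554 - (-15 - 9)) = 2*(2554 - 1*(-24)) = 2*(2554 + 24) = 2*2578 = 5156)
W*(-16) = 5156*(-16) = -82496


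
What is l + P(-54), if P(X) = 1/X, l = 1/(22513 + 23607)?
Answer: -23033/1245240 ≈ -0.018497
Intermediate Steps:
l = 1/46120 ≈ 2.1683e-5
l + P(-54) = 1/46120 + 1/(-54) = 1/46120 - 1/54 = -23033/1245240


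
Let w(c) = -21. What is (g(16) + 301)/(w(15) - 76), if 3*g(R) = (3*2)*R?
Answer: -333/97 ≈ -3.4330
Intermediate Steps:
g(R) = 2*R (g(R) = ((3*2)*R)/3 = (6*R)/3 = 2*R)
(g(16) + 301)/(w(15) - 76) = (2*16 + 301)/(-21 - 76) = (32 + 301)/(-97) = 333*(-1/97) = -333/97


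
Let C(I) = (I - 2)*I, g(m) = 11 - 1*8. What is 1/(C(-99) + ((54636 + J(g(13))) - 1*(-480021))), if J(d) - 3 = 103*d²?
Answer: 1/545586 ≈ 1.8329e-6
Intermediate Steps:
g(m) = 3 (g(m) = 11 - 8 = 3)
J(d) = 3 + 103*d²
C(I) = I*(-2 + I) (C(I) = (-2 + I)*I = I*(-2 + I))
1/(C(-99) + ((54636 + J(g(13))) - 1*(-480021))) = 1/(-99*(-2 - 99) + ((54636 + (3 + 103*3²)) - 1*(-480021))) = 1/(-99*(-101) + ((54636 + (3 + 103*9)) + 480021)) = 1/(9999 + ((54636 + (3 + 927)) + 480021)) = 1/(9999 + ((54636 + 930) + 480021)) = 1/(9999 + (55566 + 480021)) = 1/(9999 + 535587) = 1/545586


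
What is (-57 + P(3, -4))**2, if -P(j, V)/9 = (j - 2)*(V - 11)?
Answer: 6084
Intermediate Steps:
P(j, V) = -9*(-11 + V)*(-2 + j) (P(j, V) = -9*(j - 2)*(V - 11) = -9*(-2 + j)*(-11 + V) = -9*(-11 + V)*(-2 + j))
(-57 + P(3, -4))**2 = (-57 + (-198 + 18*(-4) + 99*3 - 9*(-4)*3))**2 = (-57 + (-198 - 72 + 297 + 108))**2 = (-57 + 135)**2 = 78**2 = 6084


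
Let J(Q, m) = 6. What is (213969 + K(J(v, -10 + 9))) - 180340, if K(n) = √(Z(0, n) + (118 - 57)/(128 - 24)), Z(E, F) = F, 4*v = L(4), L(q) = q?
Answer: 33629 + √17810/52 ≈ 33632.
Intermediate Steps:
v = 1 (v = (¼)*4 = 1)
K(n) = √(61/104 + n) (K(n) = √(n + (118 - 57)/(128 - 24)) = √(n + 61/104) = √(61/104 + n))
(213969 + K(J(v, -10 + 9))) - 180340 = (213969 + √(1586 + 2704*6)/52) - 180340 = (213969 + √(1586 + 16224)/52) - 180340 = (213969 + √17810/52) - 180340 = 33629 + √17810/52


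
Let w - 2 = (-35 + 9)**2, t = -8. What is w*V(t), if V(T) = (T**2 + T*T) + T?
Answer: 81360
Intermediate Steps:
w = 678 (w = 2 + (-35 + 9)**2 = 2 + (-26)**2 = 2 + 676 = 678)
V(T) = T + 2*T**2 (V(T) = (T**2 + T**2) + T = 2*T**2 + T = T + 2*T**2)
w*V(t) = 678*(-8*(1 + 2*(-8))) = 678*(-8*(1 - 16)) = 678*(-8*(-15)) = 678*120 = 81360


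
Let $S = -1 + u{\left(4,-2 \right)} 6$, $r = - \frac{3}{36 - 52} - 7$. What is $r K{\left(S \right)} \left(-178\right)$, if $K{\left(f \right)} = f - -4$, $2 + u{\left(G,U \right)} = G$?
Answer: $\frac{145515}{8} \approx 18189.0$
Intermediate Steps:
$u{\left(G,U \right)} = -2 + G$
$r = - \frac{109}{16}$ ($r = - \frac{3}{36 - 52} - 7 = - \frac{3}{-16} - 7 = \left(-3\right) \left(- \frac{1}{16}\right) - 7 = \frac{3}{16} - 7 = - \frac{109}{16} \approx -6.8125$)
$S = 11$ ($S = -1 + \left(-2 + 4\right) 6 = -1 + 2 \cdot 6 = -1 + 12 = 11$)
$K{\left(f \right)} = 4 + f$ ($K{\left(f \right)} = f + 4 = 4 + f$)
$r K{\left(S \right)} \left(-178\right) = - \frac{109 \left(4 + 11\right)}{16} \left(-178\right) = \left(- \frac{109}{16}\right) 15 \left(-178\right) = \left(- \frac{1635}{16}\right) \left(-178\right) = \frac{145515}{8}$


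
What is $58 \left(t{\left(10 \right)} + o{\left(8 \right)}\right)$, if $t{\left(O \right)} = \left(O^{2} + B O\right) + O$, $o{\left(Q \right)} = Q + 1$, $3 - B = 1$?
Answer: $8062$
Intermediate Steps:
$B = 2$ ($B = 3 - 1 = 2$)
$o{\left(Q \right)} = 1 + Q$
$t{\left(O \right)} = O^{2} + 3 O$ ($t{\left(O \right)} = \left(O^{2} + 2 O\right) + O = O^{2} + 3 O$)
$58 \left(t{\left(10 \right)} + o{\left(8 \right)}\right) = 58 \left(10 \left(3 + 10\right) + \left(1 + 8\right)\right) = 58 \left(10 \cdot 13 + 9\right) = 58 \left(130 + 9\right) = 58 \cdot 139 = 8062$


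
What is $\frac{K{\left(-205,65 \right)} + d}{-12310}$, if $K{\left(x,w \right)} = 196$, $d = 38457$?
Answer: $- \frac{38653}{12310} \approx -3.14$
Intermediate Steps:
$\frac{K{\left(-205,65 \right)} + d}{-12310} = \frac{196 + 38457}{-12310} = 38653 \left(- \frac{1}{12310}\right) = - \frac{38653}{12310}$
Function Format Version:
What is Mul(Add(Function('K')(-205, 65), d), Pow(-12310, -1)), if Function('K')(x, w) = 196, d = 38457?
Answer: Rational(-38653, 12310) ≈ -3.1400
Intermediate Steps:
Mul(Add(Function('K')(-205, 65), d), Pow(-12310, -1)) = Mul(Add(196, 38457), Pow(-12310, -1)) = Mul(38653, Rational(-1, 12310)) = Rational(-38653, 12310)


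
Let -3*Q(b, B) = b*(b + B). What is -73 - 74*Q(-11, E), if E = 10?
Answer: 595/3 ≈ 198.33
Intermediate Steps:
Q(b, B) = -b*(B + b)/3 (Q(b, B) = -b*(b + B)/3 = -b*(B + b)/3)
-73 - 74*Q(-11, E) = -73 - (-74)*(-11)*(10 - 11)/3 = -73 - (-74)*(-11)*(-1)/3 = -73 - 74*(-11/3) = -73 + 814/3 = 595/3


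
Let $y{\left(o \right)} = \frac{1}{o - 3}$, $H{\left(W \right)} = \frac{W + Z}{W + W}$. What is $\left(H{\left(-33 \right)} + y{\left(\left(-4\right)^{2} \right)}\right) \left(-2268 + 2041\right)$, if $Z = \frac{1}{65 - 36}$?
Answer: $- \frac{1627817}{12441} \approx -130.84$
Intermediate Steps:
$Z = \frac{1}{29} \approx 0.034483$
$H{\left(W \right)} = \frac{\frac{1}{29} + W}{2 W}$ ($H{\left(W \right)} = \frac{W + \frac{1}{29}}{W + W} = \frac{\frac{1}{29} + W}{2 W}$)
$y{\left(o \right)} = \frac{1}{-3 + o}$
$\left(H{\left(-33 \right)} + y{\left(\left(-4\right)^{2} \right)}\right) \left(-2268 + 2041\right) = \left(\frac{1 + 29 \left(-33\right)}{58 \left(-33\right)} + \frac{1}{-3 + \left(-4\right)^{2}}\right) \left(-2268 + 2041\right) = \left(\frac{1}{58} \left(- \frac{1}{33}\right) \left(1 - 957\right) + \frac{1}{-3 + 16}\right) \left(-227\right) = \left(\frac{1}{58} \left(- \frac{1}{33}\right) \left(-956\right) + \frac{1}{13}\right) \left(-227\right) = \left(\frac{478}{957} + \frac{1}{13}\right) \left(-227\right) = \frac{7171}{12441} \left(-227\right) = - \frac{1627817}{12441}$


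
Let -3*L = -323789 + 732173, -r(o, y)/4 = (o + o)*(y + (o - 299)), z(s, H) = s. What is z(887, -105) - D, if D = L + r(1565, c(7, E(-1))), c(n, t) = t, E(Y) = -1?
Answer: 15974815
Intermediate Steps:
r(o, y) = -8*o*(-299 + o + y) (r(o, y) = -4*(o + o)*(y + (o - 299)) = -4*2*o*(y + (-299 + o)) = -4*2*o*(-299 + o + y) = -8*o*(-299 + o + y))
L = -136128 (L = -(-323789 + 732173)/3 = -⅓*408384 = -136128)
D = -15973928 (D = -136128 + 8*1565*(299 - 1*1565 - 1*(-1)) = -136128 + 8*1565*(299 - 1565 + 1) = -136128 + 8*1565*(-1265) = -136128 - 15837800 = -15973928)
z(887, -105) - D = 887 - 1*(-15973928) = 887 + 15973928 = 15974815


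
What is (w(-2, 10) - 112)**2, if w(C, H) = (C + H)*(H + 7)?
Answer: 576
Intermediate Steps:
w(C, H) = (7 + H)*(C + H) (w(C, H) = (C + H)*(7 + H) = (7 + H)*(C + H))
(w(-2, 10) - 112)**2 = ((10**2 + 7*(-2) + 7*10 - 2*10) - 112)**2 = ((100 - 14 + 70 - 20) - 112)**2 = (136 - 112)**2 = 24**2 = 576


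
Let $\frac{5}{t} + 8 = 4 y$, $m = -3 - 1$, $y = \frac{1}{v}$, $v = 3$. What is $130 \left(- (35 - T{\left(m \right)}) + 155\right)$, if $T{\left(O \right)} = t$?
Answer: $\frac{31005}{2} \approx 15503.0$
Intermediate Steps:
$y = \frac{1}{3} \approx 0.33333$
$m = -4$ ($m = -3 - 1 = -4$)
$t = - \frac{3}{4}$ ($t = \frac{5}{-8 + 4 \cdot \frac{1}{3}} = \frac{5}{-8 + \frac{4}{3}} = \frac{5}{- \frac{20}{3}} = 5 \left(- \frac{3}{20}\right) = - \frac{3}{4} \approx -0.75$)
$T{\left(O \right)} = - \frac{3}{4}$
$130 \left(- (35 - T{\left(m \right)}) + 155\right) = 130 \left(- (35 - - \frac{3}{4}) + 155\right) = 130 \left(- (35 + \frac{3}{4}) + 155\right) = 130 \left(\left(-1\right) \frac{143}{4} + 155\right) = 130 \left(- \frac{143}{4} + 155\right) = 130 \cdot \frac{477}{4} = \frac{31005}{2}$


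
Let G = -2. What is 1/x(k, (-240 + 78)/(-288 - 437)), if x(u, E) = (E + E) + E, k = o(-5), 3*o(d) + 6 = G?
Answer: 725/486 ≈ 1.4918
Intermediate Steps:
o(d) = -8/3 (o(d) = -2 + (⅓)*(-2) = -2 - ⅔ = -8/3)
k = -8/3 ≈ -2.6667
x(u, E) = 3*E (x(u, E) = 2*E + E = 3*E)
1/x(k, (-240 + 78)/(-288 - 437)) = 1/(3*((-240 + 78)/(-288 - 437))) = 1/(3*(-162/(-725))) = 1/(3*(-162*(-1/725))) = 1/(3*(162/725)) = 1/(486/725) = 725/486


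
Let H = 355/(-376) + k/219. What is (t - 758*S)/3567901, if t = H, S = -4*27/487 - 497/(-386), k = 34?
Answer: -6258735089327/27614108397576504 ≈ -0.00022665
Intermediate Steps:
S = 200351/187982 (S = -108*1/487 - 497*(-1/386) = -108/487 + 497/386 = 200351/187982 ≈ 1.0658)
H = -64961/82344 (H = 355/(-376) + 34/219 = 355*(-1/376) + 34*(1/219) = -355/376 + 34/219 = -64961/82344 ≈ -0.78890)
t = -64961/82344 ≈ -0.78890
(t - 758*S)/3567901 = (-64961/82344 - 758*200351/187982)/3567901 = (-64961/82344 - 75933029/93991)*(1/3567901) = -6258735089327/7739594904*1/3567901 = -6258735089327/27614108397576504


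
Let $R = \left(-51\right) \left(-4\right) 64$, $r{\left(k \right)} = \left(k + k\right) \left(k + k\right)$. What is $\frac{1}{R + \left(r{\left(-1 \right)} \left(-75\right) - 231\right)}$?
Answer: $\frac{1}{12525} \approx 7.984 \cdot 10^{-5}$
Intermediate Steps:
$r{\left(k \right)} = 4 k^{2}$ ($r{\left(k \right)} = 2 k 2 k = 4 k^{2}$)
$R = 13056$ ($R = 204 \cdot 64 = 13056$)
$\frac{1}{R + \left(r{\left(-1 \right)} \left(-75\right) - 231\right)} = \frac{1}{13056 + \left(4 \left(-1\right)^{2} \left(-75\right) - 231\right)} = \frac{1}{13056 + \left(4 \cdot 1 \left(-75\right) - 231\right)} = \frac{1}{13056 + \left(4 \left(-75\right) - 231\right)} = \frac{1}{13056 - 531} = \frac{1}{12525}$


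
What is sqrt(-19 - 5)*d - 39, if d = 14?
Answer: -39 + 28*I*sqrt(6) ≈ -39.0 + 68.586*I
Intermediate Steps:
sqrt(-19 - 5)*d - 39 = sqrt(-19 - 5)*14 - 39 = sqrt(-24)*14 - 39 = (2*I*sqrt(6))*14 - 39 = 28*I*sqrt(6) - 39 = -39 + 28*I*sqrt(6)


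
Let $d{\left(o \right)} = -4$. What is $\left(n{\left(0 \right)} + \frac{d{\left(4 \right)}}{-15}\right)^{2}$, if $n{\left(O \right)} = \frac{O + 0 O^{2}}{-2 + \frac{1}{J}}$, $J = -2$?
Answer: $\frac{16}{225} \approx 0.071111$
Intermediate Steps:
$n{\left(O \right)} = - \frac{2 O}{5}$ ($n{\left(O \right)} = \frac{O + 0 O^{2}}{-2 + \frac{1}{-2}} = \frac{O + 0}{-2 - \frac{1}{2}} = \frac{O}{- \frac{5}{2}} = O \left(- \frac{2}{5}\right) = - \frac{2 O}{5}$)
$\left(n{\left(0 \right)} + \frac{d{\left(4 \right)}}{-15}\right)^{2} = \left(\left(- \frac{2}{5}\right) 0 - \frac{4}{-15}\right)^{2} = \left(0 - - \frac{4}{15}\right)^{2} = \left(0 + \frac{4}{15}\right)^{2} = \left(\frac{4}{15}\right)^{2} = \frac{16}{225}$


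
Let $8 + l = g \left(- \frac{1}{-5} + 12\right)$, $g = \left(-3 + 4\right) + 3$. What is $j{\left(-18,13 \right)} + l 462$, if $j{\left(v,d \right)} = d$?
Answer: $\frac{94313}{5} \approx 18863.0$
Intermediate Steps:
$g = 4$ ($g = 1 + 3 = 4$)
$l = \frac{204}{5}$ ($l = -8 + 4 \left(- \frac{1}{-5} + 12\right) = -8 + 4 \left(\left(-1\right) \left(- \frac{1}{5}\right) + 12\right) = -8 + 4 \left(\frac{1}{5} + 12\right) = -8 + 4 \cdot \frac{61}{5} = -8 + \frac{244}{5} = \frac{204}{5} \approx 40.8$)
$j{\left(-18,13 \right)} + l 462 = 13 + \frac{204}{5} \cdot 462 = 13 + \frac{94248}{5} = \frac{94313}{5}$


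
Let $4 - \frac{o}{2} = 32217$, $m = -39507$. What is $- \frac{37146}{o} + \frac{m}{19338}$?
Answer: $- \frac{304491439}{207644998} \approx -1.4664$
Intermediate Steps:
$o = -64426$ ($o = 8 - 64434 = -64426$)
$- \frac{37146}{o} + \frac{m}{19338} = - \frac{37146}{-64426} - \frac{39507}{19338} = \left(-37146\right) \left(- \frac{1}{64426}\right) - \frac{13169}{6446} = \frac{18573}{32213} - \frac{13169}{6446} = - \frac{304491439}{207644998}$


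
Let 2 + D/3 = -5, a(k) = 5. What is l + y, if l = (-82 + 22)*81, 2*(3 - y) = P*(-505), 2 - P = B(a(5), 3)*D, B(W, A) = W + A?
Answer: 38068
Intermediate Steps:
B(W, A) = A + W
D = -21 (D = -6 + 3*(-5) = -6 - 15 = -21)
P = 170 (P = 2 - (3 + 5)*(-21) = 2 - 8*(-21) = 2 - 1*(-168) = 2 + 168 = 170)
y = 42928 (y = 3 - 85*(-505) = 3 - ½*(-85850) = 3 + 42925 = 42928)
l = -4860 (l = -60*81 = -4860)
l + y = -4860 + 42928 = 38068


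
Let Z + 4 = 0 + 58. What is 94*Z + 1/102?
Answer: 517753/102 ≈ 5076.0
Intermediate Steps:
Z = 54 (Z = -4 + (0 + 58) = -4 + 58 = 54)
94*Z + 1/102 = 94*54 + 1/102 = 5076 + 1/102 = 517753/102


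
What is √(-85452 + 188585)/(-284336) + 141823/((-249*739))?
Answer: -141823/184011 - √103133/284336 ≈ -0.77186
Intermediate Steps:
√(-85452 + 188585)/(-284336) + 141823/((-249*739)) = √103133*(-1/284336) + 141823/(-184011) = -√103133/284336 + 141823*(-1/184011) = -√103133/284336 - 141823/184011 = -141823/184011 - √103133/284336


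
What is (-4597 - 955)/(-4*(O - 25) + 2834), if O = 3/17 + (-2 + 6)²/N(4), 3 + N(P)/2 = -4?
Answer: -330344/174803 ≈ -1.8898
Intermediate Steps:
N(P) = -14 (N(P) = -6 + 2*(-4) = -6 - 8 = -14)
O = -115/119 (O = 3/17 + (-2 + 6)²/(-14) = 3*(1/17) + 4²*(-1/14) = 3/17 + 16*(-1/14) = 3/17 - 8/7 = -115/119 ≈ -0.96639)
(-4597 - 955)/(-4*(O - 25) + 2834) = (-4597 - 955)/(-4*(-115/119 - 25) + 2834) = -5552/(-4*(-3090/119) + 2834) = -5552/(12360/119 + 2834) = -5552/349606/119 = -5552*119/349606 = -330344/174803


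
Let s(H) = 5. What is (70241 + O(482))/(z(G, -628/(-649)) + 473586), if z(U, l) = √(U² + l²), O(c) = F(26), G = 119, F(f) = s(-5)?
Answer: 14012313599629356/94468512504272851 - 45589654*√5965021745/94468512504272851 ≈ 0.14829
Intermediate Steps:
F(f) = 5
O(c) = 5
(70241 + O(482))/(z(G, -628/(-649)) + 473586) = (70241 + 5)/(√(119² + (-628/(-649))²) + 473586) = 70246/(√(14161 + (-628*(-1/649))²) + 473586) = 70246/(√(14161 + (628/649)²) + 473586) = 70246/(√(14161 + 394384/421201) + 473586) = 70246/(√(5965021745/421201) + 473586) = 70246/(√5965021745/649 + 473586) = 70246/(473586 + √5965021745/649)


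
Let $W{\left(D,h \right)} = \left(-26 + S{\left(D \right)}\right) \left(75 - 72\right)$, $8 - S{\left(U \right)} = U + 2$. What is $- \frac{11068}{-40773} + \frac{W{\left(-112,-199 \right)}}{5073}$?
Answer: $\frac{22467104}{68947143} \approx 0.32586$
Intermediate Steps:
$S{\left(U \right)} = 6 - U$ ($S{\left(U \right)} = 8 - \left(U + 2\right) = 8 - \left(2 + U\right) = 6 - U$)
$W{\left(D,h \right)} = -60 - 3 D$ ($W{\left(D,h \right)} = \left(-26 - \left(-6 + D\right)\right) \left(75 - 72\right) = \left(-20 - D\right) 3 = -60 - 3 D$)
$- \frac{11068}{-40773} + \frac{W{\left(-112,-199 \right)}}{5073} = - \frac{11068}{-40773} + \frac{-60 - -336}{5073} = \left(-11068\right) \left(- \frac{1}{40773}\right) + \left(-60 + 336\right) \frac{1}{5073} = \frac{11068}{40773} + 276 \cdot \frac{1}{5073} = \frac{11068}{40773} + \frac{92}{1691} = \frac{22467104}{68947143}$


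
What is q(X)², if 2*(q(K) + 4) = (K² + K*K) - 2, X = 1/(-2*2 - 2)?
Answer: 32041/1296 ≈ 24.723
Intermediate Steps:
X = -⅙ (X = 1/(-4 - 2) = 1/(-6) = -⅙ ≈ -0.16667)
q(K) = -5 + K² (q(K) = -4 + ((K² + K*K) - 2)/2 = -4 + ((K² + K²) - 2)/2 = -4 + (2*K² - 2)/2 = -4 + (-2 + 2*K²)/2 = -4 + (-1 + K²) = -5 + K²)
q(X)² = (-5 + (-⅙)²)² = (-5 + 1/36)² = (-179/36)² = 32041/1296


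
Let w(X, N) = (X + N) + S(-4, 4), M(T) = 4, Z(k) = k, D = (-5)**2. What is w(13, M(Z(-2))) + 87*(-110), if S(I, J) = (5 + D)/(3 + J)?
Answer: -66841/7 ≈ -9548.7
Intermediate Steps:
D = 25
S(I, J) = 30/(3 + J) (S(I, J) = (5 + 25)/(3 + J) = 30/(3 + J))
w(X, N) = 30/7 + N + X (w(X, N) = (X + N) + 30/(3 + 4) = (N + X) + 30/7 = 30/7 + N + X)
w(13, M(Z(-2))) + 87*(-110) = (30/7 + 4 + 13) + 87*(-110) = 149/7 - 9570 = -66841/7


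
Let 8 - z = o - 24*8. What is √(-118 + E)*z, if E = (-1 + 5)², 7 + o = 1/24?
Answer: 4967*I*√102/24 ≈ 2090.2*I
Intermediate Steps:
o = -167/24 (o = -7 + 1/24 = -167/24 ≈ -6.9583)
E = 16 (E = 4² = 16)
z = 4967/24 (z = 8 - (-167/24 - 24*8) = 8 - (-167/24 - 192) = 8 - 1*(-4775/24) = 8 + 4775/24 = 4967/24 ≈ 206.96)
√(-118 + E)*z = √(-118 + 16)*(4967/24) = √(-102)*(4967/24) = (I*√102)*(4967/24) = 4967*I*√102/24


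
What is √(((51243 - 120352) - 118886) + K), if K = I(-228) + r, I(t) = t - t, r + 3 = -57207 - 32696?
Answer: I*√277901 ≈ 527.16*I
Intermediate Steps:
r = -89906 (r = -3 + (-57207 - 32696) = -3 - 89903 = -89906)
I(t) = 0
K = -89906 (K = 0 - 89906 = -89906)
√(((51243 - 120352) - 118886) + K) = √(((51243 - 120352) - 118886) - 89906) = √((-69109 - 118886) - 89906) = √(-187995 - 89906) = √(-277901) = I*√277901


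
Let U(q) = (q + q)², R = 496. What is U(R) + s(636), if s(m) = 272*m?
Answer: 1157056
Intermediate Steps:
U(q) = 4*q² (U(q) = (2*q)² = 4*q²)
U(R) + s(636) = 4*496² + 272*636 = 4*246016 + 172992 = 984064 + 172992 = 1157056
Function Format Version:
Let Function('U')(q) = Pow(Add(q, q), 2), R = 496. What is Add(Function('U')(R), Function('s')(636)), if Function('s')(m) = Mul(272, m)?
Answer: 1157056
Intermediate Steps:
Function('U')(q) = Mul(4, Pow(q, 2)) (Function('U')(q) = Pow(Mul(2, q), 2) = Mul(4, Pow(q, 2)))
Add(Function('U')(R), Function('s')(636)) = Add(Mul(4, Pow(496, 2)), Mul(272, 636)) = Add(Mul(4, 246016), 172992) = Add(984064, 172992) = 1157056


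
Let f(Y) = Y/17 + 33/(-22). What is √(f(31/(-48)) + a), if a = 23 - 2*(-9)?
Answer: √1642251/204 ≈ 6.2819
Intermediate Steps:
f(Y) = -3/2 + Y/17 (f(Y) = Y*(1/17) + 33*(-1/22) = Y/17 - 3/2 = -3/2 + Y/17)
a = 41 (a = 23 + 18 = 41)
√(f(31/(-48)) + a) = √((-3/2 + (31/(-48))/17) + 41) = √((-3/2 + (31*(-1/48))/17) + 41) = √((-3/2 + (1/17)*(-31/48)) + 41) = √((-3/2 - 31/816) + 41) = √(-1255/816 + 41) = √(32201/816) = √1642251/204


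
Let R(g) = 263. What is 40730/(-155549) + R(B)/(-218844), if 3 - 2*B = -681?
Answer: -8954425507/34040965356 ≈ -0.26305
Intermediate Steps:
B = 342 (B = 3/2 - ½*(-681) = 3/2 + 681/2 = 342)
40730/(-155549) + R(B)/(-218844) = 40730/(-155549) + 263/(-218844) = 40730*(-1/155549) + 263*(-1/218844) = -40730/155549 - 263/218844 = -8954425507/34040965356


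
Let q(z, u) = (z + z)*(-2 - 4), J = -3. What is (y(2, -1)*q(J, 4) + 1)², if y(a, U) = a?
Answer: 5329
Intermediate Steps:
q(z, u) = -12*z (q(z, u) = (2*z)*(-6) = -12*z)
(y(2, -1)*q(J, 4) + 1)² = (2*(-12*(-3)) + 1)² = (2*36 + 1)² = (72 + 1)² = 73² = 5329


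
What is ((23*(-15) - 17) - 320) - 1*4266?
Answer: -4948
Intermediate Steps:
((23*(-15) - 17) - 320) - 1*4266 = ((-345 - 17) - 320) - 4266 = (-362 - 320) - 4266 = -682 - 4266 = -4948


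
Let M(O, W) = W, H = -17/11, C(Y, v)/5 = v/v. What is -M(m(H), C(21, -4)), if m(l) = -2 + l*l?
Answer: -5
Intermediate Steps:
C(Y, v) = 5 (C(Y, v) = 5*(v/v) = 5*1 = 5)
H = -17/11 (H = -17*1/11 = -17/11 ≈ -1.5455)
m(l) = -2 + l**2
-M(m(H), C(21, -4)) = -1*5 = -5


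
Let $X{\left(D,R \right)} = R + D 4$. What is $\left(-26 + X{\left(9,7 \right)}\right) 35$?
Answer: $595$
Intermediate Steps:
$X{\left(D,R \right)} = R + 4 D$
$\left(-26 + X{\left(9,7 \right)}\right) 35 = \left(-26 + \left(7 + 4 \cdot 9\right)\right) 35 = \left(-26 + \left(7 + 36\right)\right) 35 = \left(-26 + 43\right) 35 = 17 \cdot 35 = 595$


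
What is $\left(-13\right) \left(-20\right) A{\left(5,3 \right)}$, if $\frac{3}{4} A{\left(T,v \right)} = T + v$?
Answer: $\frac{8320}{3} \approx 2773.3$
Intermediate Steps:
$A{\left(T,v \right)} = \frac{4 T}{3} + \frac{4 v}{3}$ ($A{\left(T,v \right)} = \frac{4 \left(T + v\right)}{3} = \frac{4 T}{3} + \frac{4 v}{3}$)
$\left(-13\right) \left(-20\right) A{\left(5,3 \right)} = \left(-13\right) \left(-20\right) \left(\frac{4}{3} \cdot 5 + \frac{4}{3} \cdot 3\right) = 260 \left(\frac{20}{3} + 4\right) = 260 \cdot \frac{32}{3} = \frac{8320}{3}$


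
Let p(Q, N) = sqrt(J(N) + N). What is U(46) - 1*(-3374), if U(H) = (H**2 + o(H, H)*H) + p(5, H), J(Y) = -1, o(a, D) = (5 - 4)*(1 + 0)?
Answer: 5536 + 3*sqrt(5) ≈ 5542.7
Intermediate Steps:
o(a, D) = 1 (o(a, D) = 1*1 = 1)
p(Q, N) = sqrt(-1 + N)
U(H) = H + H**2 + sqrt(-1 + H) (U(H) = (H**2 + 1*H) + sqrt(-1 + H) = (H**2 + H) + sqrt(-1 + H) = (H + H**2) + sqrt(-1 + H) = H + H**2 + sqrt(-1 + H))
U(46) - 1*(-3374) = (46 + 46**2 + sqrt(-1 + 46)) - 1*(-3374) = (46 + 2116 + sqrt(45)) + 3374 = (46 + 2116 + 3*sqrt(5)) + 3374 = (2162 + 3*sqrt(5)) + 3374 = 5536 + 3*sqrt(5)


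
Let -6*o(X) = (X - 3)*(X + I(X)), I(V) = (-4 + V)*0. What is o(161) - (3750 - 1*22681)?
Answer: 44074/3 ≈ 14691.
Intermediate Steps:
I(V) = 0
o(X) = -X*(-3 + X)/6 (o(X) = -(X - 3)*(X + 0)/6 = -(-3 + X)*X/6 = -X*(-3 + X)/6)
o(161) - (3750 - 1*22681) = (1/6)*161*(3 - 1*161) - (3750 - 1*22681) = (1/6)*161*(3 - 161) - (3750 - 22681) = (1/6)*161*(-158) - 1*(-18931) = -12719/3 + 18931 = 44074/3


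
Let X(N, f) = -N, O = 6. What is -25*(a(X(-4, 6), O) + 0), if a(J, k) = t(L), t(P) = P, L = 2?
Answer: -50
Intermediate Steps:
a(J, k) = 2
-25*(a(X(-4, 6), O) + 0) = -25*(2 + 0) = -25*2 = -50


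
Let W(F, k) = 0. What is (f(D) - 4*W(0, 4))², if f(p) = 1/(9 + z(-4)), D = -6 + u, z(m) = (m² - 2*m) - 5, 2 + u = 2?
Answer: 1/784 ≈ 0.0012755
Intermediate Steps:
u = 0 (u = -2 + 2 = 0)
z(m) = -5 + m² - 2*m
D = -6 (D = -6 + 0 = -6)
f(p) = 1/28 (f(p) = 1/(9 + (-5 + (-4)² - 2*(-4))) = 1/(9 + (-5 + 16 + 8)) = 1/(9 + 19) = 1/28)
(f(D) - 4*W(0, 4))² = (1/28 - 4*0)² = (1/28 + 0)² = (1/28)² = 1/784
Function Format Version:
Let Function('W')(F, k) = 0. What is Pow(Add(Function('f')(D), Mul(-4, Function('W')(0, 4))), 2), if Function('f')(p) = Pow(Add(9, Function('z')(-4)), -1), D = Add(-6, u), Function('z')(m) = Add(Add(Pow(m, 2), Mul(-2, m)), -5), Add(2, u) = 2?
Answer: Rational(1, 784) ≈ 0.0012755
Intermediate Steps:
u = 0 (u = Add(-2, 2) = 0)
Function('z')(m) = Add(-5, Pow(m, 2), Mul(-2, m))
D = -6 (D = Add(-6, 0) = -6)
Function('f')(p) = Rational(1, 28) (Function('f')(p) = Pow(Add(9, Add(-5, Pow(-4, 2), Mul(-2, -4))), -1) = Pow(Add(9, Add(-5, 16, 8)), -1) = Pow(Add(9, 19), -1) = Pow(28, -1) = Rational(1, 28))
Pow(Add(Function('f')(D), Mul(-4, Function('W')(0, 4))), 2) = Pow(Add(Rational(1, 28), Mul(-4, 0)), 2) = Pow(Add(Rational(1, 28), 0), 2) = Pow(Rational(1, 28), 2) = Rational(1, 784)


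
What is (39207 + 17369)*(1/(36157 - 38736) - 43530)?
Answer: -6351440765696/2579 ≈ -2.4628e+9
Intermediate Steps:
(39207 + 17369)*(1/(36157 - 38736) - 43530) = 56576*(1/(-2579) - 43530) = 56576*(-1/2579 - 43530) = 56576*(-112263871/2579) = -6351440765696/2579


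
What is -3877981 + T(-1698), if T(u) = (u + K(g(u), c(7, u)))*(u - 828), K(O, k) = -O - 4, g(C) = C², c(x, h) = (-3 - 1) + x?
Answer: 7283394575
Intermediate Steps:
c(x, h) = -4 + x
K(O, k) = -4 - O
T(u) = (-828 + u)*(-4 + u - u²) (T(u) = (u + (-4 - u²))*(u - 828) = (-4 + u - u²)*(-828 + u) = (-828 + u)*(-4 + u - u²))
-3877981 + T(-1698) = -3877981 + (3312 - 1*(-1698)³ - 832*(-1698) + 829*(-1698)²) = -3877981 + (3312 - 1*(-4895680392) + 1412736 + 829*2883204) = -3877981 + (3312 + 4895680392 + 1412736 + 2390176116) = -3877981 + 7287272556 = 7283394575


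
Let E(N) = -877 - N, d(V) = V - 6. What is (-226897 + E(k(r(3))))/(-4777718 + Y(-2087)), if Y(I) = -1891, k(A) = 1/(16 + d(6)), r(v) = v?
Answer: 1214795/25491248 ≈ 0.047655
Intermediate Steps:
d(V) = -6 + V
k(A) = 1/16 (k(A) = 1/(16 + (-6 + 6)) = 1/(16 + 0) = 1/16)
(-226897 + E(k(r(3))))/(-4777718 + Y(-2087)) = (-226897 + (-877 - 1*1/16))/(-4777718 - 1891) = (-226897 + (-877 - 1/16))/(-4779609) = (-226897 - 14033/16)*(-1/4779609) = -3644385/16*(-1/4779609) = 1214795/25491248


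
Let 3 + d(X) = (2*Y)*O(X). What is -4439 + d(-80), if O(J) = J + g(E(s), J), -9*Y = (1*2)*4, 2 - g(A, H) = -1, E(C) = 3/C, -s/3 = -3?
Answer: -38746/9 ≈ -4305.1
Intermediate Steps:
s = 9 (s = -3*(-3) = 9)
g(A, H) = 3 (g(A, H) = 2 - 1*(-1) = 2 + 1 = 3)
Y = -8/9 (Y = -1*2*4/9 = -2*4/9 = -⅑*8 = -8/9 ≈ -0.88889)
O(J) = 3 + J (O(J) = J + 3 = 3 + J)
d(X) = -25/3 - 16*X/9 (d(X) = -3 + (2*(-8/9))*(3 + X) = -3 - 16*(3 + X)/9 = -3 + (-16/3 - 16*X/9) = -25/3 - 16*X/9)
-4439 + d(-80) = -4439 + (-25/3 - 16/9*(-80)) = -4439 + (-25/3 + 1280/9) = -4439 + 1205/9 = -38746/9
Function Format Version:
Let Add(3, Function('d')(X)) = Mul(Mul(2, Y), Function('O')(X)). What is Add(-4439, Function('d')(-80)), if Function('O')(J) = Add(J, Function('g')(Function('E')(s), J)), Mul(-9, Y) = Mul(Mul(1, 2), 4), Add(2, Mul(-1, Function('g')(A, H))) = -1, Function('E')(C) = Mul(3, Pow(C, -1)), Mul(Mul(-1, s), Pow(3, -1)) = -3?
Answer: Rational(-38746, 9) ≈ -4305.1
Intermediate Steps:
s = 9 (s = Mul(-3, -3) = 9)
Function('g')(A, H) = 3 (Function('g')(A, H) = Add(2, Mul(-1, -1)) = Add(2, 1) = 3)
Y = Rational(-8, 9) (Y = Mul(Rational(-1, 9), Mul(Mul(1, 2), 4)) = Mul(Rational(-1, 9), Mul(2, 4)) = Mul(Rational(-1, 9), 8) = Rational(-8, 9) ≈ -0.88889)
Function('O')(J) = Add(3, J) (Function('O')(J) = Add(J, 3) = Add(3, J))
Function('d')(X) = Add(Rational(-25, 3), Mul(Rational(-16, 9), X)) (Function('d')(X) = Add(-3, Mul(Mul(2, Rational(-8, 9)), Add(3, X))) = Add(-3, Mul(Rational(-16, 9), Add(3, X))) = Add(-3, Add(Rational(-16, 3), Mul(Rational(-16, 9), X))) = Add(Rational(-25, 3), Mul(Rational(-16, 9), X)))
Add(-4439, Function('d')(-80)) = Add(-4439, Add(Rational(-25, 3), Mul(Rational(-16, 9), -80))) = Add(-4439, Add(Rational(-25, 3), Rational(1280, 9))) = Add(-4439, Rational(1205, 9)) = Rational(-38746, 9)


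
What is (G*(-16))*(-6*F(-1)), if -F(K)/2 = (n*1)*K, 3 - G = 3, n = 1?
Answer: 0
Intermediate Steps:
G = 0 (G = 3 - 1*3 = 3 - 3 = 0)
F(K) = -2*K (F(K) = -2*1*1*K = -2*K)
(G*(-16))*(-6*F(-1)) = (0*(-16))*(-(-12)*(-1)) = 0*(-6*2) = 0*(-12) = 0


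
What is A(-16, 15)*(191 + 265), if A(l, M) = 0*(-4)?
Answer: 0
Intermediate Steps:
A(l, M) = 0
A(-16, 15)*(191 + 265) = 0*(191 + 265) = 0*456 = 0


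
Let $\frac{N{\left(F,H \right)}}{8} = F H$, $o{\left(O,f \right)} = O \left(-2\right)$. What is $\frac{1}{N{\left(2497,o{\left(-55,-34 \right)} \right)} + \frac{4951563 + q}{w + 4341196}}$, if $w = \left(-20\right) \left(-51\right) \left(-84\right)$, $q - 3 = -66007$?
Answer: $\frac{4255516}{9350905523319} \approx 4.5509 \cdot 10^{-7}$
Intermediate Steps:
$q = -66004$ ($q = 3 - 66007 = -66004$)
$o{\left(O,f \right)} = - 2 O$
$w = -85680$ ($w = 1020 \left(-84\right) = -85680$)
$N{\left(F,H \right)} = 8 F H$
$\frac{1}{N{\left(2497,o{\left(-55,-34 \right)} \right)} + \frac{4951563 + q}{w + 4341196}} = \frac{1}{8 \cdot 2497 \left(\left(-2\right) \left(-55\right)\right) + \frac{4951563 - 66004}{-85680 + 4341196}} = \frac{1}{8 \cdot 2497 \cdot 110 + \frac{4885559}{4255516}} = \frac{1}{2197360 + 4885559 \cdot \frac{1}{4255516}} = \frac{1}{2197360 + \frac{4885559}{4255516}} = \frac{1}{\frac{9350905523319}{4255516}} = \frac{4255516}{9350905523319}$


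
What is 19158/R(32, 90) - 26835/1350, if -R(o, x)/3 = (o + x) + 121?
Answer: -112163/2430 ≈ -46.158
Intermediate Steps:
R(o, x) = -363 - 3*o - 3*x (R(o, x) = -3*((o + x) + 121) = -3*(121 + o + x) = -363 - 3*o - 3*x)
19158/R(32, 90) - 26835/1350 = 19158/(-363 - 3*32 - 3*90) - 26835/1350 = 19158/(-363 - 96 - 270) - 26835*1/1350 = 19158/(-729) - 1789/90 = 19158*(-1/729) - 1789/90 = -6386/243 - 1789/90 = -112163/2430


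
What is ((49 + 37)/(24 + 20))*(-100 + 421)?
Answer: 13803/22 ≈ 627.41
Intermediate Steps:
((49 + 37)/(24 + 20))*(-100 + 421) = (86/44)*321 = (86*(1/44))*321 = (43/22)*321 = 13803/22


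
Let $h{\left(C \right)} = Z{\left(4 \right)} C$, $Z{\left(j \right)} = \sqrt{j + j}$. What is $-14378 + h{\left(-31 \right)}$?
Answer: $-14378 - 62 \sqrt{2} \approx -14466.0$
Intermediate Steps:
$Z{\left(j \right)} = \sqrt{2} \sqrt{j}$ ($Z{\left(j \right)} = \sqrt{2 j} = \sqrt{2} \sqrt{j}$)
$h{\left(C \right)} = 2 C \sqrt{2}$ ($h{\left(C \right)} = \sqrt{2} \sqrt{4} C = \sqrt{2} \cdot 2 C = 2 \sqrt{2} C = 2 C \sqrt{2}$)
$-14378 + h{\left(-31 \right)} = -14378 + 2 \left(-31\right) \sqrt{2} = -14378 - 62 \sqrt{2}$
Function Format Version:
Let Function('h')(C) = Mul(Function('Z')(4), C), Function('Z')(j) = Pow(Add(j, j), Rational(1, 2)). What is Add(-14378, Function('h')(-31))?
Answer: Add(-14378, Mul(-62, Pow(2, Rational(1, 2)))) ≈ -14466.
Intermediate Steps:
Function('Z')(j) = Mul(Pow(2, Rational(1, 2)), Pow(j, Rational(1, 2))) (Function('Z')(j) = Pow(Mul(2, j), Rational(1, 2)) = Mul(Pow(2, Rational(1, 2)), Pow(j, Rational(1, 2))))
Function('h')(C) = Mul(2, C, Pow(2, Rational(1, 2))) (Function('h')(C) = Mul(Mul(Pow(2, Rational(1, 2)), Pow(4, Rational(1, 2))), C) = Mul(Mul(Pow(2, Rational(1, 2)), 2), C) = Mul(Mul(2, Pow(2, Rational(1, 2))), C) = Mul(2, C, Pow(2, Rational(1, 2))))
Add(-14378, Function('h')(-31)) = Add(-14378, Mul(2, -31, Pow(2, Rational(1, 2)))) = Add(-14378, Mul(-62, Pow(2, Rational(1, 2))))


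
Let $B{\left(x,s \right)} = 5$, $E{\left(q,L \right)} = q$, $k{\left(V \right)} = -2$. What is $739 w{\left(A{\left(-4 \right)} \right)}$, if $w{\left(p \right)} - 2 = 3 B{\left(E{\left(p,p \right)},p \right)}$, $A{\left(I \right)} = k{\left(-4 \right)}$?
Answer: $12563$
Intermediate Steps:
$A{\left(I \right)} = -2$
$w{\left(p \right)} = 17$ ($w{\left(p \right)} = 2 + 3 \cdot 5 = 2 + 15 = 17$)
$739 w{\left(A{\left(-4 \right)} \right)} = 739 \cdot 17 = 12563$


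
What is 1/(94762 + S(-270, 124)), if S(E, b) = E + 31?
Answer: 1/94523 ≈ 1.0579e-5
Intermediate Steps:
S(E, b) = 31 + E
1/(94762 + S(-270, 124)) = 1/(94762 + (31 - 270)) = 1/(94762 - 239) = 1/94523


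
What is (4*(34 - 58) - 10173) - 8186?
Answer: -18455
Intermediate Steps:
(4*(34 - 58) - 10173) - 8186 = (4*(-24) - 10173) - 8186 = (-96 - 10173) - 8186 = -10269 - 8186 = -18455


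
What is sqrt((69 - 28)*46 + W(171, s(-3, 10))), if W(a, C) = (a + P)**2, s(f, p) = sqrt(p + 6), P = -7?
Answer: 3*sqrt(3198) ≈ 169.65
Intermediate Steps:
s(f, p) = sqrt(6 + p)
W(a, C) = (-7 + a)**2 (W(a, C) = (a - 7)**2 = (-7 + a)**2)
sqrt((69 - 28)*46 + W(171, s(-3, 10))) = sqrt((69 - 28)*46 + (-7 + 171)**2) = sqrt(41*46 + 164**2) = sqrt(1886 + 26896) = sqrt(28782) = 3*sqrt(3198)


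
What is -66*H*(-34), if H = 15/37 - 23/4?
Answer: -443751/37 ≈ -11993.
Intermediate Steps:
H = -791/148 (H = 15*(1/37) - 23*¼ = 15/37 - 23/4 = -791/148 ≈ -5.3446)
-66*H*(-34) = -66*(-791/148)*(-34) = (26103/74)*(-34) = -443751/37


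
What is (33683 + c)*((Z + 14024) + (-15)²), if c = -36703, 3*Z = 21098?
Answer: -192811900/3 ≈ -6.4271e+7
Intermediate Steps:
Z = 21098/3 (Z = (⅓)*21098 = 21098/3 ≈ 7032.7)
(33683 + c)*((Z + 14024) + (-15)²) = (33683 - 36703)*((21098/3 + 14024) + (-15)²) = -3020*(63170/3 + 225) = -3020*63845/3 = -192811900/3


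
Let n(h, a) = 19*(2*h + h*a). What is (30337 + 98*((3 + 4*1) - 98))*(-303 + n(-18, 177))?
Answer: -1317718299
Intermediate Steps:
n(h, a) = 38*h + 19*a*h (n(h, a) = 19*(2*h + a*h) = 38*h + 19*a*h)
(30337 + 98*((3 + 4*1) - 98))*(-303 + n(-18, 177)) = (30337 + 98*((3 + 4*1) - 98))*(-303 + 19*(-18)*(2 + 177)) = (30337 + 98*((3 + 4) - 98))*(-303 + 19*(-18)*179) = (30337 + 98*(7 - 98))*(-303 - 61218) = (30337 + 98*(-91))*(-61521) = (30337 - 8918)*(-61521) = 21419*(-61521) = -1317718299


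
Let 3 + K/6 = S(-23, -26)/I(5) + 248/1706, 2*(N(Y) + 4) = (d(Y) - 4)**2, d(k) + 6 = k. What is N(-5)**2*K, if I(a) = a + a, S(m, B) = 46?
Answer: 525795774/4265 ≈ 1.2328e+5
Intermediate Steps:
d(k) = -6 + k
I(a) = 2*a
N(Y) = -4 + (-10 + Y)**2/2 (N(Y) = -4 + ((-6 + Y) - 4)**2/2 = -4 + (-10 + Y)**2/2)
K = 44664/4265 (K = -18 + 6*(46/((2*5)) + 248/1706) = -18 + 6*(46/10 + 248*(1/1706)) = -18 + 6*(46*(1/10) + 124/853) = -18 + 6*(23/5 + 124/853) = -18 + 6*(20239/4265) = -18 + 121434/4265 = 44664/4265 ≈ 10.472)
N(-5)**2*K = (-4 + (-10 - 5)**2/2)**2*(44664/4265) = (-4 + (1/2)*(-15)**2)**2*(44664/4265) = (-4 + (1/2)*225)**2*(44664/4265) = (-4 + 225/2)**2*(44664/4265) = (217/2)**2*(44664/4265) = (47089/4)*(44664/4265) = 525795774/4265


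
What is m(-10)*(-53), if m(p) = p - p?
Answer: 0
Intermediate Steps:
m(p) = 0
m(-10)*(-53) = 0*(-53) = 0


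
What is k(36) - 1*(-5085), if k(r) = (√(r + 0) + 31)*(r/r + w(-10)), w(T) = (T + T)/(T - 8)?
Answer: 46468/9 ≈ 5163.1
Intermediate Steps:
w(T) = 2*T/(-8 + T) (w(T) = (2*T)/(-8 + T) = 2*T/(-8 + T))
k(r) = 589/9 + 19*√r/9 (k(r) = (√(r + 0) + 31)*(r/r + 2*(-10)/(-8 - 10)) = (√r + 31)*(1 + 2*(-10)/(-18)) = (31 + √r)*(1 + 2*(-10)*(-1/18)) = (31 + √r)*(1 + 10/9) = (31 + √r)*(19/9) = 589/9 + 19*√r/9)
k(36) - 1*(-5085) = (589/9 + 19*√36/9) - 1*(-5085) = (589/9 + (19/9)*6) + 5085 = (589/9 + 38/3) + 5085 = 703/9 + 5085 = 46468/9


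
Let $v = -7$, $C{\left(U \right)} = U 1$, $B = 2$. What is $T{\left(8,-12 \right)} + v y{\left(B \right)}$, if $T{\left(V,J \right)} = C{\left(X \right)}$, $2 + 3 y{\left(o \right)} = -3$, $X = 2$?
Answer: $\frac{41}{3} \approx 13.667$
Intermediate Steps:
$y{\left(o \right)} = - \frac{5}{3}$ ($y{\left(o \right)} = - \frac{2}{3} + \frac{1}{3} \left(-3\right) = - \frac{2}{3} - 1 = - \frac{5}{3}$)
$C{\left(U \right)} = U$
$T{\left(V,J \right)} = 2$
$T{\left(8,-12 \right)} + v y{\left(B \right)} = 2 - - \frac{35}{3} = 2 + \frac{35}{3} = \frac{41}{3}$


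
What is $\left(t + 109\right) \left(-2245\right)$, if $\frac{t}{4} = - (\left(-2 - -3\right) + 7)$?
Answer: $-172865$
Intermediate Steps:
$t = -32$ ($t = 4 \left(- (\left(-2 - -3\right) + 7)\right) = 4 \left(- (\left(-2 + 3\right) + 7)\right) = 4 \left(- (1 + 7)\right) = 4 \left(\left(-1\right) 8\right) = 4 \left(-8\right) = -32$)
$\left(t + 109\right) \left(-2245\right) = \left(-32 + 109\right) \left(-2245\right) = 77 \left(-2245\right) = -172865$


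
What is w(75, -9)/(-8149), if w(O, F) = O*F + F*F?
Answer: 594/8149 ≈ 0.072892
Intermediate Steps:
w(O, F) = F² + F*O (w(O, F) = F*O + F² = F² + F*O)
w(75, -9)/(-8149) = -9*(-9 + 75)/(-8149) = -9*66*(-1/8149) = -594*(-1/8149) = 594/8149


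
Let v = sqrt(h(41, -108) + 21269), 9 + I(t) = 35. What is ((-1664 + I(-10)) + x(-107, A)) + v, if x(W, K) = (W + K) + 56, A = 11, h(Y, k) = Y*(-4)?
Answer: -1678 + 3*sqrt(2345) ≈ -1532.7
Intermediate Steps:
I(t) = 26 (I(t) = -9 + 35 = 26)
h(Y, k) = -4*Y
x(W, K) = 56 + K + W (x(W, K) = (K + W) + 56 = 56 + K + W)
v = 3*sqrt(2345) (v = sqrt(-4*41 + 21269) = sqrt(-164 + 21269) = sqrt(21105) = 3*sqrt(2345) ≈ 145.28)
((-1664 + I(-10)) + x(-107, A)) + v = ((-1664 + 26) + (56 + 11 - 107)) + 3*sqrt(2345) = (-1638 - 40) + 3*sqrt(2345) = -1678 + 3*sqrt(2345)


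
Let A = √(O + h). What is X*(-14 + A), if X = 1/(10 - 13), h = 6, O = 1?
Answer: 14/3 - √7/3 ≈ 3.7847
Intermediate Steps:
A = √7 (A = √(1 + 6) = √7 ≈ 2.6458)
X = -⅓ (X = 1/(-3) = -⅓ ≈ -0.33333)
X*(-14 + A) = -(-14 + √7)/3 = 14/3 - √7/3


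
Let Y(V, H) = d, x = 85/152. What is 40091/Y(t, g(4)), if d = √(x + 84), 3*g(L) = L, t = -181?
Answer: 80182*√488414/12853 ≈ 4359.8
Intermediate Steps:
g(L) = L/3
x = 85/152 (x = 85*(1/152) = 85/152 ≈ 0.55921)
d = √488414/76 (d = √(85/152 + 84) = √(12853/152) = √488414/76 ≈ 9.1956)
Y(V, H) = √488414/76
40091/Y(t, g(4)) = 40091/((√488414/76)) = 40091*(2*√488414/12853) = 80182*√488414/12853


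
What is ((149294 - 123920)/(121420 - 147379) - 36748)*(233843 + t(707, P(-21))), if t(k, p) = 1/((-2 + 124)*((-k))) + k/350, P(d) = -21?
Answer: -11453317659247940036/1332778325 ≈ -8.5936e+9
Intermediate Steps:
t(k, p) = -1/(122*k) + k/350 (t(k, p) = (-1/k)/122 + k*(1/350) = (-1/k)/122 + k/350 = -1/(122*k) + k/350)
((149294 - 123920)/(121420 - 147379) - 36748)*(233843 + t(707, P(-21))) = ((149294 - 123920)/(121420 - 147379) - 36748)*(233843 + (-1/122/707 + (1/350)*707)) = (25374/(-25959) - 36748)*(233843 + (-1/122*1/707 + 101/50)) = (25374*(-1/25959) - 36748)*(233843 + (-1/86254 + 101/50)) = (-8458/8653 - 36748)*(233843 + 2177901/1078175) = -317988902/8653*252125854426/1078175 = -11453317659247940036/1332778325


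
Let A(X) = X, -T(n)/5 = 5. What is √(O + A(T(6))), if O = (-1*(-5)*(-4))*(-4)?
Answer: √55 ≈ 7.4162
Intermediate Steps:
T(n) = -25 (T(n) = -5*5 = -25)
O = 80 (O = (5*(-4))*(-4) = -20*(-4) = 80)
√(O + A(T(6))) = √(80 - 25) = √55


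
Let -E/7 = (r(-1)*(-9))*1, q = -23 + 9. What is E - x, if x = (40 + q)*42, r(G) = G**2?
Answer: -1029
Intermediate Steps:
q = -14
E = 63 (E = -7*(-1)**2*(-9) = -7*1*(-9) = -(-63) = -7*(-9) = 63)
x = 1092 (x = (40 - 14)*42 = 26*42 = 1092)
E - x = 63 - 1*1092 = 63 - 1092 = -1029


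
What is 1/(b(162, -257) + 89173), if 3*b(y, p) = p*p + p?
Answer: 3/333311 ≈ 9.0006e-6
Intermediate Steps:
b(y, p) = p/3 + p²/3 (b(y, p) = (p*p + p)/3 = (p² + p)/3 = (p + p²)/3 = p/3 + p²/3)
1/(b(162, -257) + 89173) = 1/((⅓)*(-257)*(1 - 257) + 89173) = 1/((⅓)*(-257)*(-256) + 89173) = 1/(65792/3 + 89173) = 1/(333311/3) = 3/333311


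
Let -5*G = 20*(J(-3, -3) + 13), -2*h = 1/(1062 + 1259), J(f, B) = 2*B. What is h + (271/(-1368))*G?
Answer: 2201383/396891 ≈ 5.5466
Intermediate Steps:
h = -1/4642 (h = -1/(2*(1062 + 1259)) = -½/2321 = -½*1/2321 = -1/4642 ≈ -0.00021542)
G = -28 (G = -4*(2*(-3) + 13) = -4*(-6 + 13) = -4*7 = -⅕*140 = -28)
h + (271/(-1368))*G = -1/4642 + (271/(-1368))*(-28) = -1/4642 + (271*(-1/1368))*(-28) = -1/4642 - 271/1368*(-28) = -1/4642 + 1897/342 = 2201383/396891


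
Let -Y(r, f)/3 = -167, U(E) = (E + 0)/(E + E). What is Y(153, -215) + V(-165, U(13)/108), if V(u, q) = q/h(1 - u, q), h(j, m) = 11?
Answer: 1190377/2376 ≈ 501.00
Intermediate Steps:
U(E) = ½ (U(E) = E/((2*E)) = E*(1/(2*E)) = ½)
Y(r, f) = 501 (Y(r, f) = -3*(-167) = 501)
V(u, q) = q/11
Y(153, -215) + V(-165, U(13)/108) = 501 + ((½)/108)/11 = 501 + ((½)*(1/108))/11 = 501 + (1/11)*(1/216) = 501 + 1/2376 = 1190377/2376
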